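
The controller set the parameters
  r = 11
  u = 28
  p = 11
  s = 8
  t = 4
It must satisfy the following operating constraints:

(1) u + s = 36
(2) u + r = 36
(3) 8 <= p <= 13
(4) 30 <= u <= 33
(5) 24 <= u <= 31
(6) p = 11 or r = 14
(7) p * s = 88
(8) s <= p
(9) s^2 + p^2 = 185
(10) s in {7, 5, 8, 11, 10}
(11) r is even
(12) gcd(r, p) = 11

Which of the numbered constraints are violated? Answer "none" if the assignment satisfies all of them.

Violated: 2, 4, 11.

(1) u + s = 28 + 8 = 36 — holds.
(2) u + r = 28 + 11 = 39, not 36 — does not hold.
(3) p = 11 lies in [8, 13] — holds.
(4) u = 28 is outside [30, 33] — does not hold.
(5) u = 28 lies in [24, 31] — holds.
(6) p = 11 = 11 (first disjunct) — holds.
(7) p * s = 11 * 8 = 88 — holds.
(8) s = 8, p = 11; 8 ≤ 11 — holds.
(9) s^2 + p^2 = 8^2 + 11^2 = 64 + 121 = 185 — holds.
(10) s = 8 is in {7, 5, 8, 11, 10} — holds.
(11) r = 11 is odd — does not hold.
(12) gcd(11, 11) = 11 — holds.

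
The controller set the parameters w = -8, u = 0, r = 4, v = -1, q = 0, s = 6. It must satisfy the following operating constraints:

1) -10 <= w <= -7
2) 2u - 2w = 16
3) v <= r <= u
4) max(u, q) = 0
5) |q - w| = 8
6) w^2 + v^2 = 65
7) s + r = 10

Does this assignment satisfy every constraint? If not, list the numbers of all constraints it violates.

1) w = -8 lies in [-10, -7] — satisfied.
2) 2u - 2w = 2(0) - 2(-8) = 16 — satisfied.
3) values -1, 4, 0; r = 4 is not <= u = 0 — violated.
4) max(0, 0) = 0 — satisfied.
5) |0 - (-8)| = 8 — satisfied.
6) w^2 + v^2 = (-8)^2 + (-1)^2 = 64 + 1 = 65 — satisfied.
7) s + r = 6 + 4 = 10 — satisfied.

The assignment fails constraint 3.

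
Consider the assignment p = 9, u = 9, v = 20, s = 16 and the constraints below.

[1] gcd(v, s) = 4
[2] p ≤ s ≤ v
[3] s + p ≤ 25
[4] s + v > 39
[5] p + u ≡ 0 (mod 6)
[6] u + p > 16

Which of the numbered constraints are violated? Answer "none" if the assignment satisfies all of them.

Violated: 4.

[1] gcd(20, 16) = 4 — OK.
[2] values 9 ≤ 16 ≤ 20 — OK.
[3] s + p = 16 + 9 = 25; 25 ≤ 25 — OK.
[4] s + v = 16 + 20 = 36; 36 ≤ 39, bound 39 not met — violated.
[5] p + u = 18; 18 mod 6 = 0 — OK.
[6] u + p = 9 + 9 = 18; 18 > 16 — OK.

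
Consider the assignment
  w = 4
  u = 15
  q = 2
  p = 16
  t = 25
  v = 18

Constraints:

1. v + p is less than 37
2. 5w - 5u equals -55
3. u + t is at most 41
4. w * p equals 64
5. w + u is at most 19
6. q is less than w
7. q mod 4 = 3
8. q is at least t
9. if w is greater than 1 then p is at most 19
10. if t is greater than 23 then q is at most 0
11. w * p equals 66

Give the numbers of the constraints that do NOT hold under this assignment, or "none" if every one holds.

The assignment fails constraints 7, 8, 10, and 11.

1. v + p = 18 + 16 = 34; 34 < 37 — OK.
2. 5w - 5u = 5(4) - 5(15) = -55 — OK.
3. u + t = 15 + 25 = 40; 40 ≤ 41 — OK.
4. w * p = 4 * 16 = 64 — OK.
5. w + u = 4 + 15 = 19; 19 ≤ 19 — OK.
6. q = 2, w = 4; 2 < 4 — OK.
7. 2 mod 4 = 2, not 3 — violated.
8. q = 2, t = 25; 2 < 25 (want ≥) — violated.
9. w = 4 > 1, so we need p ≤ 19; p = 16 ≤ 19 — OK.
10. t = 25 > 23, so we need q ≤ 0; but q = 2 > 0 — violated.
11. w * p = 4 * 16 = 64, not 66 — violated.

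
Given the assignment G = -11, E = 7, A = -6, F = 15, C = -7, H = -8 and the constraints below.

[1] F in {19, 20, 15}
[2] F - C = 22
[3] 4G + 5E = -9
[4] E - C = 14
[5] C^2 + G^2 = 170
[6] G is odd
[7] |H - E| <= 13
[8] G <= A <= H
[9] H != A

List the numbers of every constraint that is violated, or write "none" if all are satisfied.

[1] F = 15 is in {19, 20, 15}  ✔
[2] F - C = 15 - (-7) = 22  ✔
[3] 4G + 5E = 4(-11) + 5(7) = -9  ✔
[4] E - C = 7 - (-7) = 14  ✔
[5] C^2 + G^2 = (-7)^2 + (-11)^2 = 49 + 121 = 170  ✔
[6] G = -11 is odd  ✔
[7] |-8 - 7| = 15; 15 > 13, exceeds bound 13  ✘
[8] values -11, -6, -8; A = -6 is not <= H = -8  ✘
[9] H = -8, A = -6; distinct  ✔

Violated: 7, 8.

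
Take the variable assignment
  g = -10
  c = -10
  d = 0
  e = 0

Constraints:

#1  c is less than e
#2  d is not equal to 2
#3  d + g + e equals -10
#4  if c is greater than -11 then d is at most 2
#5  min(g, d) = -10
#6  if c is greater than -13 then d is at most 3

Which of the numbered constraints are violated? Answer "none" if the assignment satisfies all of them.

The assignment satisfies every constraint.

#1 c = -10, e = 0; -10 < 0  ✓
#2 d = 0, and 0 ≠ 2  ✓
#3 d + g + e = 0 + (-10) + 0 = -10  ✓
#4 c = -10 > -11, so we need d ≤ 2; d = 0 ≤ 2  ✓
#5 min(-10, 0) = -10  ✓
#6 c = -10 > -13, so we need d ≤ 3; d = 0 ≤ 3  ✓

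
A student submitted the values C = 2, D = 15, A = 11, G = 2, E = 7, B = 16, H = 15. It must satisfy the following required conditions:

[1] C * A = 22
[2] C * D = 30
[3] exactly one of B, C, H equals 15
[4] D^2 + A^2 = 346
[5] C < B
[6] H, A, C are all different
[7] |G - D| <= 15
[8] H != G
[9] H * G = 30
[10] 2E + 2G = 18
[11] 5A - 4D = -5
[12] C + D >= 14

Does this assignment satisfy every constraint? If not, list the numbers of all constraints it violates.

All constraints are satisfied.

[1] C * A = 2 * 11 = 22  holds
[2] C * D = 2 * 15 = 30  holds
[3] B=16, C=2, H=15; 1 of them equals 15  holds
[4] D^2 + A^2 = 15^2 + 11^2 = 225 + 121 = 346  holds
[5] C = 2, B = 16; 2 < 16  holds
[6] values 15, 11, 2 are pairwise distinct  holds
[7] |2 - 15| = 13; 13 ≤ 15  holds
[8] H = 15, G = 2; distinct  holds
[9] H * G = 15 * 2 = 30  holds
[10] 2E + 2G = 2(7) + 2(2) = 18  holds
[11] 5A - 4D = 5(11) - 4(15) = -5  holds
[12] C + D = 2 + 15 = 17; 17 ≥ 14  holds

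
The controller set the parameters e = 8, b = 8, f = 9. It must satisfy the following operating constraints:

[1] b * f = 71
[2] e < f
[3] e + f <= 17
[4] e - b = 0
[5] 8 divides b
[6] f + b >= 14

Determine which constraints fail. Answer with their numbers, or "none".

Violated: 1.

[1] b * f = 8 * 9 = 72, not 71  no
[2] e = 8, f = 9; 8 < 9  yes
[3] e + f = 8 + 9 = 17; 17 ≤ 17  yes
[4] e - b = 8 - 8 = 0  yes
[5] 8 / 8 = 1, so 8 divides 8  yes
[6] f + b = 9 + 8 = 17; 17 ≥ 14  yes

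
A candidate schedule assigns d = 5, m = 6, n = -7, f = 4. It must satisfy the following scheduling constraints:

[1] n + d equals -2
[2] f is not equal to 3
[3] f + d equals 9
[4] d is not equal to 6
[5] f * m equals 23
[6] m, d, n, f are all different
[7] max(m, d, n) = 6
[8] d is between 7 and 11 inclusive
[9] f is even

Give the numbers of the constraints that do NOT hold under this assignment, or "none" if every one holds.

Violated: 5, 8.

[1] n + d = -7 + 5 = -2 — holds.
[2] f = 4, and 4 ≠ 3 — holds.
[3] f + d = 4 + 5 = 9 — holds.
[4] d = 5, and 5 ≠ 6 — holds.
[5] f * m = 4 * 6 = 24, not 23 — fails.
[6] values 6, 5, -7, 4 are pairwise distinct — holds.
[7] max(6, 5, -7) = 6 — holds.
[8] d = 5 is outside [7, 11] — fails.
[9] f = 4 is even — holds.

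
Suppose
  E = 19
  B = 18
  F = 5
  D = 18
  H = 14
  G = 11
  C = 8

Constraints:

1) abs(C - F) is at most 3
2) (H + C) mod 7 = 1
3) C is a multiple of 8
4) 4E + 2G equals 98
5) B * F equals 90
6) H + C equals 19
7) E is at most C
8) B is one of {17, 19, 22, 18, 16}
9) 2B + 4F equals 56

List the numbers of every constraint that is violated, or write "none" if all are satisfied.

The assignment fails constraints 6, 7.

1) abs(8 - 5) = 3; 3 ≤ 3  holds
2) H + C = 22; 22 mod 7 = 1  holds
3) 8 / 8 = 1, so 8 divides 8  holds
4) 4E + 2G = 4(19) + 2(11) = 98  holds
5) B * F = 18 * 5 = 90  holds
6) H + C = 14 + 8 = 22, not 19  fails
7) E = 19, C = 8; 19 > 8 (want ≤)  fails
8) B = 18 is in {17, 19, 22, 18, 16}  holds
9) 2B + 4F = 2(18) + 4(5) = 56  holds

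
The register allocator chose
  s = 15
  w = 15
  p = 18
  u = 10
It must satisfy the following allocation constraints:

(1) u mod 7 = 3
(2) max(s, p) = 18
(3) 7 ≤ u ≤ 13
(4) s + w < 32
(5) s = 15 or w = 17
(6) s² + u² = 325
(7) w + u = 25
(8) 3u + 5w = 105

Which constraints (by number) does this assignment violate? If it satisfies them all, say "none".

The assignment satisfies every constraint.

(1) 10 mod 7 = 3 — satisfied.
(2) max(15, 18) = 18 — satisfied.
(3) u = 10 lies in [7, 13] — satisfied.
(4) s + w = 15 + 15 = 30; 30 < 32 — satisfied.
(5) s = 15 = 15 (first disjunct) — satisfied.
(6) s² + u² = 15² + 10² = 225 + 100 = 325 — satisfied.
(7) w + u = 15 + 10 = 25 — satisfied.
(8) 3u + 5w = 3(10) + 5(15) = 105 — satisfied.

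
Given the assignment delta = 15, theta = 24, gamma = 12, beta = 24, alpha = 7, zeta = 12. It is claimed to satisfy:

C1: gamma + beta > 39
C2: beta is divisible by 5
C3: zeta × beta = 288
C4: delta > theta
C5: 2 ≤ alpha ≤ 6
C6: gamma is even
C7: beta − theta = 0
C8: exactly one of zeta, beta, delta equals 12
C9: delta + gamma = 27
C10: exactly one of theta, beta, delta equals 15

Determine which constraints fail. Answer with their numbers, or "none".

Violated: 1, 2, 4, and 5.

C1: gamma + beta = 12 + 24 = 36; 36 ≤ 39, bound 39 not met — violated.
C2: 24 = 5×4 + 4, so 5 does not divide 24 — violated.
C3: zeta × beta = 12 × 24 = 288 — satisfied.
C4: delta = 15, theta = 24; 15 ≤ 24 (want >) — violated.
C5: alpha = 7 is outside [2, 6] — violated.
C6: gamma = 12 is even — satisfied.
C7: beta − theta = 24 − 24 = 0 — satisfied.
C8: zeta=12, beta=24, delta=15; 1 of them equals 12 — satisfied.
C9: delta + gamma = 15 + 12 = 27 — satisfied.
C10: theta=24, beta=24, delta=15; 1 of them equals 15 — satisfied.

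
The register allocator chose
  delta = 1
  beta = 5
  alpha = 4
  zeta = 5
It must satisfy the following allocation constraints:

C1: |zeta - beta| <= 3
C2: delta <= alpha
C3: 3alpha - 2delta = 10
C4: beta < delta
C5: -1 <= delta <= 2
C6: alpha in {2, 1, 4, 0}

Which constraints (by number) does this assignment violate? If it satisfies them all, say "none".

C1: |5 - 5| = 0; 0 ≤ 3 — satisfied.
C2: delta = 1, alpha = 4; 1 ≤ 4 — satisfied.
C3: 3alpha - 2delta = 3(4) - 2(1) = 10 — satisfied.
C4: beta = 5, delta = 1; 5 ≥ 1 (want <) — violated.
C5: delta = 1 lies in [-1, 2] — satisfied.
C6: alpha = 4 is in {2, 1, 4, 0} — satisfied.

Constraint 4 is violated.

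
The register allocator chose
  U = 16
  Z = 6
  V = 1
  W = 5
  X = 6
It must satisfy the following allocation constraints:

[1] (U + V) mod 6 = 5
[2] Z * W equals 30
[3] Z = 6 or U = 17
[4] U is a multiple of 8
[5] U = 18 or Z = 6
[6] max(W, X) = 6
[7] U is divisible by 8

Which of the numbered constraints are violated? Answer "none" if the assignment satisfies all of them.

No violations.

[1] U + V = 17; 17 mod 6 = 5 — holds.
[2] Z * W = 6 * 5 = 30 — holds.
[3] Z = 6 = 6 (first disjunct) — holds.
[4] 16 / 8 = 2, so 8 divides 16 — holds.
[5] U = 16 ≠ 18, but Z = 6 = 6 (second disjunct) — holds.
[6] max(5, 6) = 6 — holds.
[7] 16 / 8 = 2, so 8 divides 16 — holds.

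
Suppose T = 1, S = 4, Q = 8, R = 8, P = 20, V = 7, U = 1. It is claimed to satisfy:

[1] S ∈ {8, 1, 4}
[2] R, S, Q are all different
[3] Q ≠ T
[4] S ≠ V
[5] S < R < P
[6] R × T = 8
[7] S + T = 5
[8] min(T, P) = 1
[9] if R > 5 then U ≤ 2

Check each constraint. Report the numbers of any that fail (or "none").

The assignment fails constraint 2.

[1] S = 4 is in {8, 1, 4}  ✔
[2] R = Q = 8, not all different  ✘
[3] Q = 8, T = 1; distinct  ✔
[4] S = 4, V = 7; distinct  ✔
[5] values 4 < 8 < 20  ✔
[6] R × T = 8 × 1 = 8  ✔
[7] S + T = 4 + 1 = 5  ✔
[8] min(1, 20) = 1  ✔
[9] R = 8 > 5, so we need U ≤ 2; U = 1 ≤ 2  ✔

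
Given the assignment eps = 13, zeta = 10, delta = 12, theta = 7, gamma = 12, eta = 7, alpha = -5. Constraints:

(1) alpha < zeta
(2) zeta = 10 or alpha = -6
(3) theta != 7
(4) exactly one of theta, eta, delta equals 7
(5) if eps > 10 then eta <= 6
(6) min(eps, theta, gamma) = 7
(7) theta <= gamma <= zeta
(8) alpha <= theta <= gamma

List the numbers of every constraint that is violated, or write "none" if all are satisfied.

Constraints 3, 4, 5, 7 do not hold.

(1) alpha = -5, zeta = 10; -5 < 10 — holds.
(2) zeta = 10 = 10 (first disjunct) — holds.
(3) theta = 7, but 7 is required to differ — does not hold.
(4) theta=7, eta=7, delta=12; 2 of them equal 7, not exactly one — does not hold.
(5) eps = 13 > 10, so we need eta ≤ 6; but eta = 7 > 6 — does not hold.
(6) min(13, 7, 12) = 7 — holds.
(7) values 7, 12, 10; gamma = 12 is not <= zeta = 10 — does not hold.
(8) values -5 <= 7 <= 12 — holds.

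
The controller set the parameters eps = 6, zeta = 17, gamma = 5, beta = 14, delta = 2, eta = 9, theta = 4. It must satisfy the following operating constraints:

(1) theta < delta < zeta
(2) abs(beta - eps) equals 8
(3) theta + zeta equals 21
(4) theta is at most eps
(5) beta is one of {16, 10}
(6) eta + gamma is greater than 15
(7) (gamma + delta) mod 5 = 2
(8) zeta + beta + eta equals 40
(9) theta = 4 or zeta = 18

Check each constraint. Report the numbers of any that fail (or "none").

No — constraints 1, 5, 6 are not satisfied.

(1) values 4, 2, 17; theta = 4 is not < delta = 2 — violated.
(2) abs(14 - 6) = 8 — OK.
(3) theta + zeta = 4 + 17 = 21 — OK.
(4) theta = 4, eps = 6; 4 ≤ 6 — OK.
(5) beta = 14 is not in {16, 10} — violated.
(6) eta + gamma = 9 + 5 = 14; 14 ≤ 15, bound 15 not met — violated.
(7) gamma + delta = 7; 7 mod 5 = 2 — OK.
(8) zeta + beta + eta = 17 + 14 + 9 = 40 — OK.
(9) theta = 4 = 4 (first disjunct) — OK.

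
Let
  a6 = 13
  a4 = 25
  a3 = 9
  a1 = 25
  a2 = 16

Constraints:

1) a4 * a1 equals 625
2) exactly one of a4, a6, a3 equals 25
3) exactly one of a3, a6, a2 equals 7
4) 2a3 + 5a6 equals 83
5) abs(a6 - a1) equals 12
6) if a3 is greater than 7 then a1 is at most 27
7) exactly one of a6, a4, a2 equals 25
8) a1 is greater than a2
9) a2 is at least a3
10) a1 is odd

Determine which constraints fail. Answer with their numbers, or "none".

Constraint 3 does not hold.

1) a4 * a1 = 25 * 25 = 625 — satisfied.
2) a4=25, a6=13, a3=9; 1 of them equals 25 — satisfied.
3) a3=9, a6=13, a2=16; 0 of them equal 7, not exactly one — violated.
4) 2a3 + 5a6 = 2(9) + 5(13) = 83 — satisfied.
5) abs(13 - 25) = 12 — satisfied.
6) a3 = 9 > 7, so we need a1 ≤ 27; a1 = 25 ≤ 27 — satisfied.
7) a6=13, a4=25, a2=16; 1 of them equals 25 — satisfied.
8) a1 = 25, a2 = 16; 25 > 16 — satisfied.
9) a2 = 16, a3 = 9; 16 ≥ 9 — satisfied.
10) a1 = 25 is odd — satisfied.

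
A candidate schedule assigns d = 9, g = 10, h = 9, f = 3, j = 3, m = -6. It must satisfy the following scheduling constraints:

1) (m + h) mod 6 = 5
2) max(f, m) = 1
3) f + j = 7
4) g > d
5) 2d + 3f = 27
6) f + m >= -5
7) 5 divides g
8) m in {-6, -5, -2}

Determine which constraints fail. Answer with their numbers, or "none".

No — constraints 1, 2, 3 are not satisfied.

1) m + h = 3; 3 mod 6 = 3, not 5 — does not hold.
2) max(3, -6) = 3, not 1 — does not hold.
3) f + j = 3 + 3 = 6, not 7 — does not hold.
4) g = 10, d = 9; 10 > 9 — holds.
5) 2d + 3f = 2(9) + 3(3) = 27 — holds.
6) f + m = 3 + (-6) = -3; -3 ≥ -5 — holds.
7) 10 / 5 = 2, so 5 divides 10 — holds.
8) m = -6 is in {-6, -5, -2} — holds.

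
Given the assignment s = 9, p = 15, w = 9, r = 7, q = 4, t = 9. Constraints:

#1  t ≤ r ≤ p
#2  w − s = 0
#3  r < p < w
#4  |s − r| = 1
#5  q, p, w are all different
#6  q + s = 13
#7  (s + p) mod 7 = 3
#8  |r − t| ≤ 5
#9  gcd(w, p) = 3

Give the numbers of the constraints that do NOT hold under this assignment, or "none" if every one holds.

Violated: 1, 3, 4.

#1 values 9, 7, 15; t = 9 is not ≤ r = 7 — violated.
#2 w − s = 9 − 9 = 0 — OK.
#3 values 7, 15, 9; p = 15 is not < w = 9 — violated.
#4 |9 − 7| = 2, not 1 — violated.
#5 values 4, 15, 9 are pairwise distinct — OK.
#6 q + s = 4 + 9 = 13 — OK.
#7 s + p = 24; 24 mod 7 = 3 — OK.
#8 |7 − 9| = 2; 2 ≤ 5 — OK.
#9 gcd(9, 15) = 3 — OK.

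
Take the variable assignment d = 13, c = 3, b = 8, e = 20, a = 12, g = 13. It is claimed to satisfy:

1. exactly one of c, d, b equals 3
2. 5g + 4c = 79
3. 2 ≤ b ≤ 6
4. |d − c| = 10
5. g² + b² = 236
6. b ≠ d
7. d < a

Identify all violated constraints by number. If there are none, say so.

1. c=3, d=13, b=8; 1 of them equals 3  OK
2. 5g + 4c = 5(13) + 4(3) = 77, not 79  FAIL
3. b = 8 is outside [2, 6]  FAIL
4. |13 − 3| = 10  OK
5. g² + b² = 13² + 8² = 169 + 64 = 233, not 236  FAIL
6. b = 8, d = 13; distinct  OK
7. d = 13, a = 12; 13 ≥ 12 (want <)  FAIL

No — constraints 2, 3, 5, 7 are not satisfied.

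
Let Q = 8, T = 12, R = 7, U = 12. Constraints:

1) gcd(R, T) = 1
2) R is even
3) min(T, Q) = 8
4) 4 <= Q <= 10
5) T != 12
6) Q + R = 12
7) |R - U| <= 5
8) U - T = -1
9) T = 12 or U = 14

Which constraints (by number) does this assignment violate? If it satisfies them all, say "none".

1) gcd(7, 12) = 1 — OK.
2) R = 7 is odd — violated.
3) min(12, 8) = 8 — OK.
4) Q = 8 lies in [4, 10] — OK.
5) T = 12, but 12 is required to differ — violated.
6) Q + R = 8 + 7 = 15, not 12 — violated.
7) |7 - 12| = 5; 5 ≤ 5 — OK.
8) U - T = 12 - 12 = 0, not -1 — violated.
9) T = 12 = 12 (first disjunct) — OK.

Violated: 2, 5, 6, and 8.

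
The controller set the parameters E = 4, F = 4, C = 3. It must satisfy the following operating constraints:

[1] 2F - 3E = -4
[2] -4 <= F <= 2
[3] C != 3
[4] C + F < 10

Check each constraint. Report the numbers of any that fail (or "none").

The assignment fails constraints 2 and 3.

[1] 2F - 3E = 2(4) - 3(4) = -4  OK
[2] F = 4 is outside [-4, 2]  FAIL
[3] C = 3, but 3 is required to differ  FAIL
[4] C + F = 3 + 4 = 7; 7 < 10  OK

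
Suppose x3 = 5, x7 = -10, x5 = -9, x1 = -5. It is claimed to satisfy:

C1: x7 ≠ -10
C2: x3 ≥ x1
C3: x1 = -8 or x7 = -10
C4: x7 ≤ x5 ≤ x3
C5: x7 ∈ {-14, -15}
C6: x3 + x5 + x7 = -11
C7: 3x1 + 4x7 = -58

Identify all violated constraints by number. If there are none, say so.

Violated: 1, 5, 6, and 7.

C1: x7 = -10, but -10 is required to differ  fails
C2: x3 = 5, x1 = -5; 5 ≥ -5  holds
C3: x1 = -5 ≠ -8, but x7 = -10 = -10 (second disjunct)  holds
C4: values -10 ≤ -9 ≤ 5  holds
C5: x7 = -10 is not in {-14, -15}  fails
C6: x3 + x5 + x7 = 5 + (-9) + (-10) = -14, not -11  fails
C7: 3x1 + 4x7 = 3(-5) + 4(-10) = -55, not -58  fails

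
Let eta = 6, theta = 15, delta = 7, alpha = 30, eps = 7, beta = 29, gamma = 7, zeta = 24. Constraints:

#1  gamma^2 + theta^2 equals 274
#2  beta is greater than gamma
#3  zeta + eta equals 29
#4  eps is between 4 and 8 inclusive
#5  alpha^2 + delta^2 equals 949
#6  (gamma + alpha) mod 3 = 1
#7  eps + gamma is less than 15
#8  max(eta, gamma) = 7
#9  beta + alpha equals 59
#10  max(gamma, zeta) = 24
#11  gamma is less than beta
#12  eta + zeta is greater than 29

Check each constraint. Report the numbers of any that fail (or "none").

#1 gamma^2 + theta^2 = 7^2 + 15^2 = 49 + 225 = 274 — holds.
#2 beta = 29, gamma = 7; 29 > 7 — holds.
#3 zeta + eta = 24 + 6 = 30, not 29 — does not hold.
#4 eps = 7 lies in [4, 8] — holds.
#5 alpha^2 + delta^2 = 30^2 + 7^2 = 900 + 49 = 949 — holds.
#6 gamma + alpha = 37; 37 mod 3 = 1 — holds.
#7 eps + gamma = 7 + 7 = 14; 14 < 15 — holds.
#8 max(6, 7) = 7 — holds.
#9 beta + alpha = 29 + 30 = 59 — holds.
#10 max(7, 24) = 24 — holds.
#11 gamma = 7, beta = 29; 7 < 29 — holds.
#12 eta + zeta = 6 + 24 = 30; 30 > 29 — holds.

The assignment fails constraint 3.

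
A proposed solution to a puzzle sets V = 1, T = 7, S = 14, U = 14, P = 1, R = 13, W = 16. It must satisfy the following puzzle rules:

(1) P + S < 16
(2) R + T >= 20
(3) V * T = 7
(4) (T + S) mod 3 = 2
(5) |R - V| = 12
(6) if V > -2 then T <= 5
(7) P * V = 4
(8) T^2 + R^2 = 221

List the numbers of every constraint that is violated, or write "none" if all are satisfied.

No — constraints 4, 6, 7, 8 are not satisfied.

(1) P + S = 1 + 14 = 15; 15 < 16 — satisfied.
(2) R + T = 13 + 7 = 20; 20 ≥ 20 — satisfied.
(3) V * T = 1 * 7 = 7 — satisfied.
(4) T + S = 21; 21 mod 3 = 0, not 2 — violated.
(5) |13 - 1| = 12 — satisfied.
(6) V = 1 > -2, so we need T ≤ 5; but T = 7 > 5 — violated.
(7) P * V = 1 * 1 = 1, not 4 — violated.
(8) T^2 + R^2 = 7^2 + 13^2 = 49 + 169 = 218, not 221 — violated.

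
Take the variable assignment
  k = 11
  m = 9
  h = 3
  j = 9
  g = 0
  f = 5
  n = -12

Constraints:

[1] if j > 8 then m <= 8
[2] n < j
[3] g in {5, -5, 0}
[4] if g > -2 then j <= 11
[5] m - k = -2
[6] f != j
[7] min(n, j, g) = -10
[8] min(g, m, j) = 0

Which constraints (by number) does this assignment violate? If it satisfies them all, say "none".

[1] j = 9 > 8, so we need m ≤ 8; but m = 9 > 8 — fails.
[2] n = -12, j = 9; -12 < 9 — holds.
[3] g = 0 is in {5, -5, 0} — holds.
[4] g = 0 > -2, so we need j ≤ 11; j = 9 ≤ 11 — holds.
[5] m - k = 9 - 11 = -2 — holds.
[6] f = 5, j = 9; distinct — holds.
[7] min(-12, 9, 0) = -12, not -10 — fails.
[8] min(0, 9, 9) = 0 — holds.

Constraints 1 and 7 are violated.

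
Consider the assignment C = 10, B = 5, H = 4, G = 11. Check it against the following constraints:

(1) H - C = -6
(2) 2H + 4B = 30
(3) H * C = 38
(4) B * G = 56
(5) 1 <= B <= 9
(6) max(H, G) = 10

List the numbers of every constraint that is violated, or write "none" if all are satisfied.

Violated: 2, 3, 4, and 6.

(1) H - C = 4 - 10 = -6  holds
(2) 2H + 4B = 2(4) + 4(5) = 28, not 30  fails
(3) H * C = 4 * 10 = 40, not 38  fails
(4) B * G = 5 * 11 = 55, not 56  fails
(5) B = 5 lies in [1, 9]  holds
(6) max(4, 11) = 11, not 10  fails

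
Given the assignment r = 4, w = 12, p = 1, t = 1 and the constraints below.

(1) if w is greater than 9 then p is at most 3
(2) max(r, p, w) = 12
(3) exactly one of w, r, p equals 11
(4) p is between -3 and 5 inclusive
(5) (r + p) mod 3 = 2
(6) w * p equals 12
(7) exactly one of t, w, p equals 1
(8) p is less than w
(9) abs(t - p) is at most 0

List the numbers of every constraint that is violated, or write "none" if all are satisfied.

Constraints 3, 7 do not hold.

(1) w = 12 > 9, so we need p ≤ 3; p = 1 ≤ 3 — OK.
(2) max(4, 1, 12) = 12 — OK.
(3) w=12, r=4, p=1; 0 of them equal 11, not exactly one — violated.
(4) p = 1 lies in [-3, 5] — OK.
(5) r + p = 5; 5 mod 3 = 2 — OK.
(6) w * p = 12 * 1 = 12 — OK.
(7) t=1, w=12, p=1; 2 of them equal 1, not exactly one — violated.
(8) p = 1, w = 12; 1 < 12 — OK.
(9) abs(1 - 1) = 0; 0 ≤ 0 — OK.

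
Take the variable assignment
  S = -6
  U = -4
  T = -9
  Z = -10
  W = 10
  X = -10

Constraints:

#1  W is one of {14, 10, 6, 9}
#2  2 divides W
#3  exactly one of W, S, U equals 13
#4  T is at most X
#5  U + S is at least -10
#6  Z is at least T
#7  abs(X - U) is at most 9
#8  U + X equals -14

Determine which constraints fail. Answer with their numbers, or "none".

#1 W = 10 is in {14, 10, 6, 9}  holds
#2 10 / 2 = 5, so 2 divides 10  holds
#3 W=10, S=-6, U=-4; 0 of them equal 13, not exactly one  fails
#4 T = -9, X = -10; -9 > -10 (want ≤)  fails
#5 U + S = -4 + (-6) = -10; -10 ≥ -10  holds
#6 Z = -10, T = -9; -10 < -9 (want ≥)  fails
#7 abs(-10 - (-4)) = 6; 6 ≤ 9  holds
#8 U + X = -4 + (-10) = -14  holds

Violated: 3, 4, and 6.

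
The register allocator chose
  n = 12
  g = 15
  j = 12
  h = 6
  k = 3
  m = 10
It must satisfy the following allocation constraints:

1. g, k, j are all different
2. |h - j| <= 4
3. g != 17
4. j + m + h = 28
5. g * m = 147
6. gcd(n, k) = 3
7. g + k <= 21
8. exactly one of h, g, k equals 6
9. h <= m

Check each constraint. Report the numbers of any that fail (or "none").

1. values 15, 3, 12 are pairwise distinct — satisfied.
2. |6 - 12| = 6; 6 > 4, exceeds bound 4 — violated.
3. g = 15, and 15 ≠ 17 — satisfied.
4. j + m + h = 12 + 10 + 6 = 28 — satisfied.
5. g * m = 15 * 10 = 150, not 147 — violated.
6. gcd(12, 3) = 3 — satisfied.
7. g + k = 15 + 3 = 18; 18 ≤ 21 — satisfied.
8. h=6, g=15, k=3; 1 of them equals 6 — satisfied.
9. h = 6, m = 10; 6 ≤ 10 — satisfied.

The assignment fails constraints 2 and 5.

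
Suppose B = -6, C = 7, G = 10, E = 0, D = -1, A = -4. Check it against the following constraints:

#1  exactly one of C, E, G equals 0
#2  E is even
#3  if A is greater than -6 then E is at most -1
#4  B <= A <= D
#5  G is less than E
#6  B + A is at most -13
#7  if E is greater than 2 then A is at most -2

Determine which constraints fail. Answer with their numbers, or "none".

Constraints 3, 5, and 6 do not hold.

#1 C=7, E=0, G=10; 1 of them equals 0  OK
#2 E = 0 is even  OK
#3 A = -4 > -6, so we need E ≤ -1; but E = 0 > -1  FAIL
#4 values -6 <= -4 <= -1  OK
#5 G = 10, E = 0; 10 ≥ 0 (want <)  FAIL
#6 B + A = -6 + (-4) = -10; -10 > -13, bound -13 not met  FAIL
#7 E = 0, not > 2; antecedent false, conditional vacuously true  OK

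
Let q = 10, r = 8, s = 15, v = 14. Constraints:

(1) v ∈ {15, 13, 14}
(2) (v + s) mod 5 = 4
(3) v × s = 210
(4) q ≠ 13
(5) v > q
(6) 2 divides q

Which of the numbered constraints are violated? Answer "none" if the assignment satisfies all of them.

(1) v = 14 is in {15, 13, 14}  holds
(2) v + s = 29; 29 mod 5 = 4  holds
(3) v × s = 14 × 15 = 210  holds
(4) q = 10, and 10 ≠ 13  holds
(5) v = 14, q = 10; 14 > 10  holds
(6) 10 / 2 = 5, so 2 divides 10  holds

Yes — all constraints hold.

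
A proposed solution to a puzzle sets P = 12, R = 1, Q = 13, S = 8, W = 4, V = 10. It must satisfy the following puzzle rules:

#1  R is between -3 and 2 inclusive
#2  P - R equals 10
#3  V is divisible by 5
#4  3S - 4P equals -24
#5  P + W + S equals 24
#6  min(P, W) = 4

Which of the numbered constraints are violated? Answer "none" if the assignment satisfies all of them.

#1 R = 1 lies in [-3, 2]  true
#2 P - R = 12 - 1 = 11, not 10  false
#3 10 / 5 = 2, so 5 divides 10  true
#4 3S - 4P = 3(8) - 4(12) = -24  true
#5 P + W + S = 12 + 4 + 8 = 24  true
#6 min(12, 4) = 4  true

The assignment fails constraint 2.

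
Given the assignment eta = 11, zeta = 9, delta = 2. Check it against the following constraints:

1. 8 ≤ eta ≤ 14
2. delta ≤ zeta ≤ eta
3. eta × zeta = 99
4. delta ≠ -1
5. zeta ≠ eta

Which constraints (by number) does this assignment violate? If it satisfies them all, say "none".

1. eta = 11 lies in [8, 14] — satisfied.
2. values 2 ≤ 9 ≤ 11 — satisfied.
3. eta × zeta = 11 × 9 = 99 — satisfied.
4. delta = 2, and 2 ≠ -1 — satisfied.
5. zeta = 9, eta = 11; distinct — satisfied.

None — every constraint holds.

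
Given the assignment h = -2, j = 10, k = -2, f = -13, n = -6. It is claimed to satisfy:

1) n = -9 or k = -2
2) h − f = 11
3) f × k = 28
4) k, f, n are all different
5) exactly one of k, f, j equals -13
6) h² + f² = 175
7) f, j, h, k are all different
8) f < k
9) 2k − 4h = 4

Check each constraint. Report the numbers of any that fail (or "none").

1) n = -6 ≠ -9, but k = -2 = -2 (second disjunct)  ✓
2) h − f = -2 − (-13) = 11  ✓
3) f × k = -13 × (-2) = 26, not 28  ✗
4) values -2, -13, -6 are pairwise distinct  ✓
5) k=-2, f=-13, j=10; 1 of them equals -13  ✓
6) h² + f² = (-2)² + (-13)² = 4 + 169 = 173, not 175  ✗
7) h = k = -2, not all different  ✗
8) f = -13, k = -2; -13 < -2  ✓
9) 2k − 4h = 2(-2) − 4(-2) = 4  ✓

The assignment fails constraints 3, 6, and 7.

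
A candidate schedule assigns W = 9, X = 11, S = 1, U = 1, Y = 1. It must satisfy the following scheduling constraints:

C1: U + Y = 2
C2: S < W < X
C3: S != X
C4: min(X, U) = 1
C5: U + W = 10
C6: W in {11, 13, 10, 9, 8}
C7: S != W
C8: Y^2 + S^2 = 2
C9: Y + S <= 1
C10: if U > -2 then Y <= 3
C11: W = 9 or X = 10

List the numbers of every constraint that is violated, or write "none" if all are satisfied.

C1: U + Y = 1 + 1 = 2  true
C2: values 1 < 9 < 11  true
C3: S = 1, X = 11; distinct  true
C4: min(11, 1) = 1  true
C5: U + W = 1 + 9 = 10  true
C6: W = 9 is in {11, 13, 10, 9, 8}  true
C7: S = 1, W = 9; distinct  true
C8: Y^2 + S^2 = 1^2 + 1^2 = 1 + 1 = 2  true
C9: Y + S = 1 + 1 = 2; 2 > 1, bound 1 not met  false
C10: U = 1 > -2, so we need Y ≤ 3; Y = 1 ≤ 3  true
C11: W = 9 = 9 (first disjunct)  true

Constraint 9 is violated.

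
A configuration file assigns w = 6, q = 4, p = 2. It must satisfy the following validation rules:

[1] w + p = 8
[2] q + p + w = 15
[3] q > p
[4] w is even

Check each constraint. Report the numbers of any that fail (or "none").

[1] w + p = 6 + 2 = 8 — holds.
[2] q + p + w = 4 + 2 + 6 = 12, not 15 — fails.
[3] q = 4, p = 2; 4 > 2 — holds.
[4] w = 6 is even — holds.

Constraint 2 does not hold.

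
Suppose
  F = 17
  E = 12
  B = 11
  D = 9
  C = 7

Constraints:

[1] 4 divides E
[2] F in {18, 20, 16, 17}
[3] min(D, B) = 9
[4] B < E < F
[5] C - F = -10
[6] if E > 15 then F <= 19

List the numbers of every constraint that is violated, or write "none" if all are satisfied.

[1] 12 / 4 = 3, so 4 divides 12  ✔
[2] F = 17 is in {18, 20, 16, 17}  ✔
[3] min(9, 11) = 9  ✔
[4] values 11 < 12 < 17  ✔
[5] C - F = 7 - 17 = -10  ✔
[6] E = 12, not > 15; antecedent false, conditional vacuously true  ✔

No violations.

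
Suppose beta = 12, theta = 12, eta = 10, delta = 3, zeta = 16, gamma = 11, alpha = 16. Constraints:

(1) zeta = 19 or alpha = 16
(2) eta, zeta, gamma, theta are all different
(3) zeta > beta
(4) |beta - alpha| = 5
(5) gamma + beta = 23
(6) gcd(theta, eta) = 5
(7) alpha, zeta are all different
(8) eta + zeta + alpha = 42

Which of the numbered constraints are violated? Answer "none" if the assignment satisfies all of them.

(1) zeta = 16 ≠ 19, but alpha = 16 = 16 (second disjunct) — satisfied.
(2) values 10, 16, 11, 12 are pairwise distinct — satisfied.
(3) zeta = 16, beta = 12; 16 > 12 — satisfied.
(4) |12 - 16| = 4, not 5 — violated.
(5) gamma + beta = 11 + 12 = 23 — satisfied.
(6) gcd(12, 10) = 2, not 5 — violated.
(7) alpha = zeta = 16, not all different — violated.
(8) eta + zeta + alpha = 10 + 16 + 16 = 42 — satisfied.

The assignment fails constraints 4, 6, 7.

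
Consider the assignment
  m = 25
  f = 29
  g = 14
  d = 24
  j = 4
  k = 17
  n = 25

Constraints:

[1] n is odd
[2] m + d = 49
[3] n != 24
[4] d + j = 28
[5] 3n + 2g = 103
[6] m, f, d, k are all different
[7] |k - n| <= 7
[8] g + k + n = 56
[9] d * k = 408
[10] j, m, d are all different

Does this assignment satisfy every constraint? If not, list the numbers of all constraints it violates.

[1] n = 25 is odd — OK.
[2] m + d = 25 + 24 = 49 — OK.
[3] n = 25, and 25 ≠ 24 — OK.
[4] d + j = 24 + 4 = 28 — OK.
[5] 3n + 2g = 3(25) + 2(14) = 103 — OK.
[6] values 25, 29, 24, 17 are pairwise distinct — OK.
[7] |17 - 25| = 8; 8 > 7, exceeds bound 7 — violated.
[8] g + k + n = 14 + 17 + 25 = 56 — OK.
[9] d * k = 24 * 17 = 408 — OK.
[10] values 4, 25, 24 are pairwise distinct — OK.

The assignment fails constraint 7.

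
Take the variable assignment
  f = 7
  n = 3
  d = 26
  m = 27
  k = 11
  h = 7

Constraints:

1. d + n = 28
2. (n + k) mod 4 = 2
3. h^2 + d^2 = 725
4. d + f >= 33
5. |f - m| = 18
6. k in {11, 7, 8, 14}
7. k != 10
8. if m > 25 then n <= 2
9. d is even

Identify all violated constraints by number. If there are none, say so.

Constraints 1, 5, and 8 do not hold.

1. d + n = 26 + 3 = 29, not 28  false
2. n + k = 14; 14 mod 4 = 2  true
3. h^2 + d^2 = 7^2 + 26^2 = 49 + 676 = 725  true
4. d + f = 26 + 7 = 33; 33 ≥ 33  true
5. |7 - 27| = 20, not 18  false
6. k = 11 is in {11, 7, 8, 14}  true
7. k = 11, and 11 ≠ 10  true
8. m = 27 > 25, so we need n ≤ 2; but n = 3 > 2  false
9. d = 26 is even  true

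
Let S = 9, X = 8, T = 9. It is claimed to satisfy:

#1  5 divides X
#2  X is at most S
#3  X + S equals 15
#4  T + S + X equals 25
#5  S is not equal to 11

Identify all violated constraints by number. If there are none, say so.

#1 8 = 5*1 + 3, so 5 does not divide 8  fails
#2 X = 8, S = 9; 8 ≤ 9  holds
#3 X + S = 8 + 9 = 17, not 15  fails
#4 T + S + X = 9 + 9 + 8 = 26, not 25  fails
#5 S = 9, and 9 ≠ 11  holds

The assignment fails constraints 1, 3, 4.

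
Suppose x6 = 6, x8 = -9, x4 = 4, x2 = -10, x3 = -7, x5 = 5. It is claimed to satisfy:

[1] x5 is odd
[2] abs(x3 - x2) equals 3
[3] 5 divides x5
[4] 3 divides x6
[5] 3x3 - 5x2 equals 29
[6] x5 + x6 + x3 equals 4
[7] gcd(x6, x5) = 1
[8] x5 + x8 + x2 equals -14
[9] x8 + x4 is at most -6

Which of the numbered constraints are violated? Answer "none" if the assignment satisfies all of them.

[1] x5 = 5 is odd — holds.
[2] abs(-7 - (-10)) = 3 — holds.
[3] 5 / 5 = 1, so 5 divides 5 — holds.
[4] 6 / 3 = 2, so 3 divides 6 — holds.
[5] 3x3 - 5x2 = 3(-7) - 5(-10) = 29 — holds.
[6] x5 + x6 + x3 = 5 + 6 + (-7) = 4 — holds.
[7] gcd(6, 5) = 1 — holds.
[8] x5 + x8 + x2 = 5 + (-9) + (-10) = -14 — holds.
[9] x8 + x4 = -9 + 4 = -5; -5 > -6, bound -6 not met — does not hold.

The assignment fails constraint 9.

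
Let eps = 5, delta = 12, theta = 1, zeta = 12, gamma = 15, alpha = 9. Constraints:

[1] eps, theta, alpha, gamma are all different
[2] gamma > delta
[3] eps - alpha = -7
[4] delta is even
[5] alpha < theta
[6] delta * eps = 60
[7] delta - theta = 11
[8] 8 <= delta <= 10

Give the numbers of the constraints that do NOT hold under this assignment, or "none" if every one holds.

[1] values 5, 1, 9, 15 are pairwise distinct — holds.
[2] gamma = 15, delta = 12; 15 > 12 — holds.
[3] eps - alpha = 5 - 9 = -4, not -7 — does not hold.
[4] delta = 12 is even — holds.
[5] alpha = 9, theta = 1; 9 ≥ 1 (want <) — does not hold.
[6] delta * eps = 12 * 5 = 60 — holds.
[7] delta - theta = 12 - 1 = 11 — holds.
[8] delta = 12 is outside [8, 10] — does not hold.

Constraints 3, 5, and 8 are violated.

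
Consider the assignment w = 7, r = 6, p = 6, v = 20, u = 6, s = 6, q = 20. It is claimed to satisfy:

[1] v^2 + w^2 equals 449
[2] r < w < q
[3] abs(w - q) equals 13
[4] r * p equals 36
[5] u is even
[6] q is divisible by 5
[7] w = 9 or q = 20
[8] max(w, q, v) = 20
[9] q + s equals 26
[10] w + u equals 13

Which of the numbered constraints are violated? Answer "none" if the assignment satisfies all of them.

[1] v^2 + w^2 = 20^2 + 7^2 = 400 + 49 = 449 — holds.
[2] values 6 < 7 < 20 — holds.
[3] abs(7 - 20) = 13 — holds.
[4] r * p = 6 * 6 = 36 — holds.
[5] u = 6 is even — holds.
[6] 20 / 5 = 4, so 5 divides 20 — holds.
[7] w = 7 ≠ 9, but q = 20 = 20 (second disjunct) — holds.
[8] max(7, 20, 20) = 20 — holds.
[9] q + s = 20 + 6 = 26 — holds.
[10] w + u = 7 + 6 = 13 — holds.

None — every constraint holds.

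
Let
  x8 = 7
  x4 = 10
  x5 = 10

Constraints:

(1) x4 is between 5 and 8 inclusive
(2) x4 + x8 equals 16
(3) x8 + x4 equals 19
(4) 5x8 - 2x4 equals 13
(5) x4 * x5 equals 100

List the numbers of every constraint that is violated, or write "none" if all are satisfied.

(1) x4 = 10 is outside [5, 8]  ✘
(2) x4 + x8 = 10 + 7 = 17, not 16  ✘
(3) x8 + x4 = 7 + 10 = 17, not 19  ✘
(4) 5x8 - 2x4 = 5(7) - 2(10) = 15, not 13  ✘
(5) x4 * x5 = 10 * 10 = 100  ✔

The assignment fails constraints 1, 2, 3, and 4.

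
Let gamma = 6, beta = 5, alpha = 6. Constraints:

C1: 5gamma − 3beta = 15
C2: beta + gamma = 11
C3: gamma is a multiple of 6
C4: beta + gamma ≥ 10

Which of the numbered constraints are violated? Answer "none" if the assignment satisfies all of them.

The assignment satisfies every constraint.

C1: 5gamma − 3beta = 5(6) − 3(5) = 15 — satisfied.
C2: beta + gamma = 5 + 6 = 11 — satisfied.
C3: 6 / 6 = 1, so 6 divides 6 — satisfied.
C4: beta + gamma = 5 + 6 = 11; 11 ≥ 10 — satisfied.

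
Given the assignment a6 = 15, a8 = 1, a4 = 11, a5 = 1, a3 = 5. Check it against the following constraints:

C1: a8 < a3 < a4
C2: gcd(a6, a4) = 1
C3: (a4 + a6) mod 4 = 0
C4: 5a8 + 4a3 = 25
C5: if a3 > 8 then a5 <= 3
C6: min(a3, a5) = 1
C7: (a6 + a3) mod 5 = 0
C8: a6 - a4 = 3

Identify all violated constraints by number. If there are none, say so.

C1: values 1 < 5 < 11  yes
C2: gcd(15, 11) = 1  yes
C3: a4 + a6 = 26; 26 mod 4 = 2, not 0  no
C4: 5a8 + 4a3 = 5(1) + 4(5) = 25  yes
C5: a3 = 5, not > 8; antecedent false, conditional vacuously true  yes
C6: min(5, 1) = 1  yes
C7: a6 + a3 = 20; 20 mod 5 = 0  yes
C8: a6 - a4 = 15 - 11 = 4, not 3  no

Constraints 3, 8 are violated.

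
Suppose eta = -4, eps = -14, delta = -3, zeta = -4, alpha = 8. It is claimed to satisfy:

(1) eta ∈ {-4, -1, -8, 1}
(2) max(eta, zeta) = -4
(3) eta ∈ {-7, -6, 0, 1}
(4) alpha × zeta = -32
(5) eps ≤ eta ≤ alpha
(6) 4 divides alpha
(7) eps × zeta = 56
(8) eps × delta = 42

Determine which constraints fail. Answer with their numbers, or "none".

(1) eta = -4 is in {-4, -1, -8, 1} — OK.
(2) max(-4, -4) = -4 — OK.
(3) eta = -4 is not in {-7, -6, 0, 1} — violated.
(4) alpha × zeta = 8 × (-4) = -32 — OK.
(5) values -14 ≤ -4 ≤ 8 — OK.
(6) 8 / 4 = 2, so 4 divides 8 — OK.
(7) eps × zeta = -14 × (-4) = 56 — OK.
(8) eps × delta = -14 × (-3) = 42 — OK.

No — constraint 3 is not satisfied.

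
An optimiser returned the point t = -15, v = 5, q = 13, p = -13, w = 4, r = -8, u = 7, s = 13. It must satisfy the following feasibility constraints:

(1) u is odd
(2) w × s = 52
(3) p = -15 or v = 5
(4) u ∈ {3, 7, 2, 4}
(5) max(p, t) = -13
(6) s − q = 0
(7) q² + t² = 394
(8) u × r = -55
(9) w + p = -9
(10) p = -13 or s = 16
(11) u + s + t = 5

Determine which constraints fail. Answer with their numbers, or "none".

(1) u = 7 is odd  true
(2) w × s = 4 × 13 = 52  true
(3) p = -13 ≠ -15, but v = 5 = 5 (second disjunct)  true
(4) u = 7 is in {3, 7, 2, 4}  true
(5) max(-13, -15) = -13  true
(6) s − q = 13 − 13 = 0  true
(7) q² + t² = 13² + (-15)² = 169 + 225 = 394  true
(8) u × r = 7 × (-8) = -56, not -55  false
(9) w + p = 4 + (-13) = -9  true
(10) p = -13 = -13 (first disjunct)  true
(11) u + s + t = 7 + 13 + (-15) = 5  true

The assignment fails constraint 8.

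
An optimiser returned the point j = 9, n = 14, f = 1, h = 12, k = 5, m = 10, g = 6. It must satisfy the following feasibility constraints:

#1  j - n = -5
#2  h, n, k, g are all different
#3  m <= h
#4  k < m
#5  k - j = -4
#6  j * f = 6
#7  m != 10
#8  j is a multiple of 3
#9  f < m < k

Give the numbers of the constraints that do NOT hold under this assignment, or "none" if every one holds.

#1 j - n = 9 - 14 = -5  OK
#2 values 12, 14, 5, 6 are pairwise distinct  OK
#3 m = 10, h = 12; 10 ≤ 12  OK
#4 k = 5, m = 10; 5 < 10  OK
#5 k - j = 5 - 9 = -4  OK
#6 j * f = 9 * 1 = 9, not 6  FAIL
#7 m = 10, but 10 is required to differ  FAIL
#8 9 / 3 = 3, so 3 divides 9  OK
#9 values 1, 10, 5; m = 10 is not < k = 5  FAIL

No — constraints 6, 7, and 9 are not satisfied.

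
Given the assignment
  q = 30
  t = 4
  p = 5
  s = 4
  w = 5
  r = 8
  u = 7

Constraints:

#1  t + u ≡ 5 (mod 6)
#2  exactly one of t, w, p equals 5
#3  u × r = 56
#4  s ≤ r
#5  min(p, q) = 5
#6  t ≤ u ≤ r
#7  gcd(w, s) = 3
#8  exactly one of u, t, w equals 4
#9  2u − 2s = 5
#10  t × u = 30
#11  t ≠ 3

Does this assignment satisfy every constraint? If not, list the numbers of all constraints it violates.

Constraints 2, 7, 9, and 10 do not hold.

#1 t + u = 11; 11 mod 6 = 5 — holds.
#2 t=4, w=5, p=5; 2 of them equal 5, not exactly one — does not hold.
#3 u × r = 7 × 8 = 56 — holds.
#4 s = 4, r = 8; 4 ≤ 8 — holds.
#5 min(5, 30) = 5 — holds.
#6 values 4 ≤ 7 ≤ 8 — holds.
#7 gcd(5, 4) = 1, not 3 — does not hold.
#8 u=7, t=4, w=5; 1 of them equals 4 — holds.
#9 2u − 2s = 2(7) − 2(4) = 6, not 5 — does not hold.
#10 t × u = 4 × 7 = 28, not 30 — does not hold.
#11 t = 4, and 4 ≠ 3 — holds.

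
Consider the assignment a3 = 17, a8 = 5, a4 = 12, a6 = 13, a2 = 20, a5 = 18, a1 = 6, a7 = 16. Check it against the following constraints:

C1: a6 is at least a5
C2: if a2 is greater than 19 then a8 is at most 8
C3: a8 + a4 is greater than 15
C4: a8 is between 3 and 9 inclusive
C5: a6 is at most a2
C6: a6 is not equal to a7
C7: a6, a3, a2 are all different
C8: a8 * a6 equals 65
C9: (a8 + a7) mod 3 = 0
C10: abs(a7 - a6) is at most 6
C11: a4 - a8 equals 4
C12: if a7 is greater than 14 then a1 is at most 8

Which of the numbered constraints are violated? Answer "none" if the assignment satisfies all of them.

C1: a6 = 13, a5 = 18; 13 < 18 (want ≥) — fails.
C2: a2 = 20 > 19, so we need a8 ≤ 8; a8 = 5 ≤ 8 — holds.
C3: a8 + a4 = 5 + 12 = 17; 17 > 15 — holds.
C4: a8 = 5 lies in [3, 9] — holds.
C5: a6 = 13, a2 = 20; 13 ≤ 20 — holds.
C6: a6 = 13, a7 = 16; distinct — holds.
C7: values 13, 17, 20 are pairwise distinct — holds.
C8: a8 * a6 = 5 * 13 = 65 — holds.
C9: a8 + a7 = 21; 21 mod 3 = 0 — holds.
C10: abs(16 - 13) = 3; 3 ≤ 6 — holds.
C11: a4 - a8 = 12 - 5 = 7, not 4 — fails.
C12: a7 = 16 > 14, so we need a1 ≤ 8; a1 = 6 ≤ 8 — holds.

The assignment fails constraints 1 and 11.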